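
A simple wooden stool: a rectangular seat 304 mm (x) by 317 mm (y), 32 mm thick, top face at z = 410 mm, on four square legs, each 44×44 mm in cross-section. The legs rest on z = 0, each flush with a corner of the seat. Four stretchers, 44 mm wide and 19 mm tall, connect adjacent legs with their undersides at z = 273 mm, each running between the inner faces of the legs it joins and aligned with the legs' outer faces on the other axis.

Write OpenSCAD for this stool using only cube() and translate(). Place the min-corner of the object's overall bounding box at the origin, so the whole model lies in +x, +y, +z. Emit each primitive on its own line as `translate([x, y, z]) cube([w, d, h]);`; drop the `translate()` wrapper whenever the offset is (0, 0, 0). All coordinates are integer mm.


translate([0, 0, 378]) cube([304, 317, 32]);
cube([44, 44, 378]);
translate([260, 0, 0]) cube([44, 44, 378]);
translate([0, 273, 0]) cube([44, 44, 378]);
translate([260, 273, 0]) cube([44, 44, 378]);
translate([44, 0, 273]) cube([216, 44, 19]);
translate([44, 273, 273]) cube([216, 44, 19]);
translate([0, 44, 273]) cube([44, 229, 19]);
translate([260, 44, 273]) cube([44, 229, 19]);


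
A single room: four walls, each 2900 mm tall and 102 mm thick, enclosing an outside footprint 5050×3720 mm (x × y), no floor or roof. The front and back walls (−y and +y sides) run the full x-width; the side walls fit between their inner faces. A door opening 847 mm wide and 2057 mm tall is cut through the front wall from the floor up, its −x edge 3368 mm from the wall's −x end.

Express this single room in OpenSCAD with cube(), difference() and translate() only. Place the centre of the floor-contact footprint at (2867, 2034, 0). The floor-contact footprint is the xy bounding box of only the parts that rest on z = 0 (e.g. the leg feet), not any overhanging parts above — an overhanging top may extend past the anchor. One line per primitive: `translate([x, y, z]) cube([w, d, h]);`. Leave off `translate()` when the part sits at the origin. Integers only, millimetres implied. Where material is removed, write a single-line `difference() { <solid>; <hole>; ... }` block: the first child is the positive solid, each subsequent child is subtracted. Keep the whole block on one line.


difference() { translate([342, 174, 0]) cube([5050, 102, 2900]); translate([3710, 174, 0]) cube([847, 102, 2057]); }
translate([342, 3792, 0]) cube([5050, 102, 2900]);
translate([342, 276, 0]) cube([102, 3516, 2900]);
translate([5290, 276, 0]) cube([102, 3516, 2900]);


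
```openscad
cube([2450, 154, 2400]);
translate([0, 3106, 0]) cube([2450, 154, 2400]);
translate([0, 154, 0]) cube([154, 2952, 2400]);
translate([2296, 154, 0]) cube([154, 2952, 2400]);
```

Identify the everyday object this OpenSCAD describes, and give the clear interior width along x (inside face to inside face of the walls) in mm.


A house (or room) frame. The interior width is 2142 mm.

Four 2400 mm walls enclosing a rectangle with no floor or roof — a room or house frame. Outside width is 2450 mm and wall thickness is 154 mm, so the interior width is 2450 − 2 × 154 = 2142 mm.


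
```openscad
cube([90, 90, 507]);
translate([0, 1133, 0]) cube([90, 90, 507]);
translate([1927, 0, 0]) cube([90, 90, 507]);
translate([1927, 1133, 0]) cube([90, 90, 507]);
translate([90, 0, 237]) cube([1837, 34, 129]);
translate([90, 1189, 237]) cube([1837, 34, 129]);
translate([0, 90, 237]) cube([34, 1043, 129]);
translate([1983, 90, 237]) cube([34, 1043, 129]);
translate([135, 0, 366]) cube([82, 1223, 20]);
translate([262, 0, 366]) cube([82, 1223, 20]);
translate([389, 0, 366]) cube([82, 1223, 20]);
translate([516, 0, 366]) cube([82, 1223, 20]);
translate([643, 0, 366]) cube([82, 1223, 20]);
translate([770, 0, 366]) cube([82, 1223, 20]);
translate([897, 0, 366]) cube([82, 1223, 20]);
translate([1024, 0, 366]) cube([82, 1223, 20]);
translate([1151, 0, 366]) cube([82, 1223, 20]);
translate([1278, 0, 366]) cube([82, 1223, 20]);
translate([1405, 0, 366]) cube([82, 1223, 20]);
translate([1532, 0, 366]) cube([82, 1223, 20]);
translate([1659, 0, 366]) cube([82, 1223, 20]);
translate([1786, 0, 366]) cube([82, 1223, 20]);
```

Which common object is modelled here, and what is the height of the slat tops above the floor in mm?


A bed frame. The slat-top height is 386 mm.

Four posts, four rails, and a row of slats — a bed frame. Slats sit on the rails at z = 237 + 129 = 366; with slat thickness 20, the top is 386 mm.


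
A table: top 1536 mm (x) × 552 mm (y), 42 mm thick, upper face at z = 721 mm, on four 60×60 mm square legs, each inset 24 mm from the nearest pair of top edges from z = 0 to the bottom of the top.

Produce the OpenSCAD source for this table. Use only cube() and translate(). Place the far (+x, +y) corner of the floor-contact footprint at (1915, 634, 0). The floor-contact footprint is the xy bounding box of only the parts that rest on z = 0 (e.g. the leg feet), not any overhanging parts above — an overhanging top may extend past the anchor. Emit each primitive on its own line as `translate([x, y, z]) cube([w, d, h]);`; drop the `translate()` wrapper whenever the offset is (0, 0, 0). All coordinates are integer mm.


translate([403, 106, 679]) cube([1536, 552, 42]);
translate([427, 130, 0]) cube([60, 60, 679]);
translate([1855, 130, 0]) cube([60, 60, 679]);
translate([427, 574, 0]) cube([60, 60, 679]);
translate([1855, 574, 0]) cube([60, 60, 679]);


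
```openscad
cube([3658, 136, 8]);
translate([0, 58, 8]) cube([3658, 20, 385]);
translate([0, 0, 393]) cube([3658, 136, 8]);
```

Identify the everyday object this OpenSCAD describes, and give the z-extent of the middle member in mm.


An I-beam. The web height is 385 mm.

Two wide flanges with a thin centred web — an I-beam. Overall 401 mm minus two 8 mm flanges gives a web of 401 − 2·8 = 385 mm.


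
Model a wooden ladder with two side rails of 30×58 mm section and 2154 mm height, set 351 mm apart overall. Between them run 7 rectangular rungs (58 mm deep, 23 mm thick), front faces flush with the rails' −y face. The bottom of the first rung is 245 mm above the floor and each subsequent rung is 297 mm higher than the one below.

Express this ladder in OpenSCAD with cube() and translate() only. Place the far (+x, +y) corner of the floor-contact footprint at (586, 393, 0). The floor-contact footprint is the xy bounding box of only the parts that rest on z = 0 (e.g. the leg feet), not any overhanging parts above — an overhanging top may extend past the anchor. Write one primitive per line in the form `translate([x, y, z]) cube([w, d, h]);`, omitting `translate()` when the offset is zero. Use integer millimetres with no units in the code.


translate([235, 335, 0]) cube([30, 58, 2154]);
translate([556, 335, 0]) cube([30, 58, 2154]);
translate([265, 335, 245]) cube([291, 58, 23]);
translate([265, 335, 542]) cube([291, 58, 23]);
translate([265, 335, 839]) cube([291, 58, 23]);
translate([265, 335, 1136]) cube([291, 58, 23]);
translate([265, 335, 1433]) cube([291, 58, 23]);
translate([265, 335, 1730]) cube([291, 58, 23]);
translate([265, 335, 2027]) cube([291, 58, 23]);


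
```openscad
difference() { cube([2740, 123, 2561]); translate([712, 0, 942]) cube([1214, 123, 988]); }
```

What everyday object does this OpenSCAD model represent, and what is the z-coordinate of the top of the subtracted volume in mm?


A wall with a window opening. The window head height is 1930 mm.

A wall with a rectangular opening subtracted — a window. Sill at z = 942, opening 988 mm tall, so the head is at 942 + 988 = 1930 mm.


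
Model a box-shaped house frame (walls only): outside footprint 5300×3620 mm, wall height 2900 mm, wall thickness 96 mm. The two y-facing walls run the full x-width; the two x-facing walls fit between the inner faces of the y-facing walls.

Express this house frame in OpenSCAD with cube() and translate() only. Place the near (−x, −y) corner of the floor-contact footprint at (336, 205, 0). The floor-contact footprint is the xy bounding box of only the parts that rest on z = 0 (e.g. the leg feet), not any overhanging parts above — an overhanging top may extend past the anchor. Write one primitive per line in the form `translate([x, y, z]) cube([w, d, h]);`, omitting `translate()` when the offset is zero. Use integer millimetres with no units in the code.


translate([336, 205, 0]) cube([5300, 96, 2900]);
translate([336, 3729, 0]) cube([5300, 96, 2900]);
translate([336, 301, 0]) cube([96, 3428, 2900]);
translate([5540, 301, 0]) cube([96, 3428, 2900]);


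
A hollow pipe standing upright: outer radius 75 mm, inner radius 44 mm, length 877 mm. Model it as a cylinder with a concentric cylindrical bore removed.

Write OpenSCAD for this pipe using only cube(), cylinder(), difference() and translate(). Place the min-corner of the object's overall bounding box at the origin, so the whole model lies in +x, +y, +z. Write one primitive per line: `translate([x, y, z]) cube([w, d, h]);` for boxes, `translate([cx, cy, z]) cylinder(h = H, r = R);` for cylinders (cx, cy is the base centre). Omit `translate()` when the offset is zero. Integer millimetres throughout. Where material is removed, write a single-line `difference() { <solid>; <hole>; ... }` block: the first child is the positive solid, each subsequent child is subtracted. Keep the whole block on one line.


difference() { translate([75, 75, 0]) cylinder(h = 877, r = 75); translate([75, 75, 0]) cylinder(h = 877, r = 44); }


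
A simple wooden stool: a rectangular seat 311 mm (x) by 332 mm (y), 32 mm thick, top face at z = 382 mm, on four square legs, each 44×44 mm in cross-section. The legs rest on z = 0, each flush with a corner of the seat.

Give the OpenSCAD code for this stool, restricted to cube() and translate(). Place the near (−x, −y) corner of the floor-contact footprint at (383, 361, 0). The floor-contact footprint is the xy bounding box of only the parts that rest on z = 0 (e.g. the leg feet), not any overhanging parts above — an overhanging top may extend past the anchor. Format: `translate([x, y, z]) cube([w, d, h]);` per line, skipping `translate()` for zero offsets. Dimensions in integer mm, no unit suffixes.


translate([383, 361, 350]) cube([311, 332, 32]);
translate([383, 361, 0]) cube([44, 44, 350]);
translate([650, 361, 0]) cube([44, 44, 350]);
translate([383, 649, 0]) cube([44, 44, 350]);
translate([650, 649, 0]) cube([44, 44, 350]);


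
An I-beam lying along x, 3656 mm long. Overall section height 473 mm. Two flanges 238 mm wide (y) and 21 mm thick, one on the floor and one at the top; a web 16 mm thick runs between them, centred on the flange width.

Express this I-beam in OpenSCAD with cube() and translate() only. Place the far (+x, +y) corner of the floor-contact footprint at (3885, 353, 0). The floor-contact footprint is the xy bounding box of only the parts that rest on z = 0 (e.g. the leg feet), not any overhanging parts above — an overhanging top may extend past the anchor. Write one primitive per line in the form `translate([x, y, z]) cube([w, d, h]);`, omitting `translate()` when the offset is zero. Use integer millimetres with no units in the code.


translate([229, 115, 0]) cube([3656, 238, 21]);
translate([229, 226, 21]) cube([3656, 16, 431]);
translate([229, 115, 452]) cube([3656, 238, 21]);


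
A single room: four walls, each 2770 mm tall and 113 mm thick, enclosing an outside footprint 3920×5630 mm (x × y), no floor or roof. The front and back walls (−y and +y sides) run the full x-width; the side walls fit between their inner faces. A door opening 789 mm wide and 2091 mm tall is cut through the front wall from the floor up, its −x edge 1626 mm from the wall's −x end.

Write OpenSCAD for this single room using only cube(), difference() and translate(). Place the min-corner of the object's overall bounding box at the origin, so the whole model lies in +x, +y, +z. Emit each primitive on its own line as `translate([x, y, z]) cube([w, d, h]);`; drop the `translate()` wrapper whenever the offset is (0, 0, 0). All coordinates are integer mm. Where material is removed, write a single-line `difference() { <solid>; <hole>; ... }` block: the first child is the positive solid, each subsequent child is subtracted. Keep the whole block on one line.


difference() { cube([3920, 113, 2770]); translate([1626, 0, 0]) cube([789, 113, 2091]); }
translate([0, 5517, 0]) cube([3920, 113, 2770]);
translate([0, 113, 0]) cube([113, 5404, 2770]);
translate([3807, 113, 0]) cube([113, 5404, 2770]);


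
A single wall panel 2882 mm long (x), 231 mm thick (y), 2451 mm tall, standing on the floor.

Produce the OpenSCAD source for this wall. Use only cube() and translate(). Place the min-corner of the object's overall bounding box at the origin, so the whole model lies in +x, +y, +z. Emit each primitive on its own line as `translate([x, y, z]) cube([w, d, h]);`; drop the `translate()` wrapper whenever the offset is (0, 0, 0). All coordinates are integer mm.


cube([2882, 231, 2451]);


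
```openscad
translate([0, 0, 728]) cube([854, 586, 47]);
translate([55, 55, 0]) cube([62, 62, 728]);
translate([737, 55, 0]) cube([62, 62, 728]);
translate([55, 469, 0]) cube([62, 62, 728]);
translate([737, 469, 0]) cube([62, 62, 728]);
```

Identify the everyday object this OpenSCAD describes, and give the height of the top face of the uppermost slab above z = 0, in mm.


A table. The table height is 775 mm.

A 854×586×47 slab sits at z = 728 on four 62 mm square posts — a table. The top surface is at 728 + 47 = 775 mm.


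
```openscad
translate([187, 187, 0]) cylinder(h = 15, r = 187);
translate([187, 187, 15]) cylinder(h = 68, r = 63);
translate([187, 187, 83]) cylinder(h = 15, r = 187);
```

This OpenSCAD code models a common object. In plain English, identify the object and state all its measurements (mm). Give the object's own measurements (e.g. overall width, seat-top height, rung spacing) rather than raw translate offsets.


A spool: two coaxial disc flanges of radius 187 mm and thickness 15 mm, joined by a core cylinder of radius 63 mm and height 68 mm. The lower flange rests on z = 0 and the three cylinders share a vertical axis.


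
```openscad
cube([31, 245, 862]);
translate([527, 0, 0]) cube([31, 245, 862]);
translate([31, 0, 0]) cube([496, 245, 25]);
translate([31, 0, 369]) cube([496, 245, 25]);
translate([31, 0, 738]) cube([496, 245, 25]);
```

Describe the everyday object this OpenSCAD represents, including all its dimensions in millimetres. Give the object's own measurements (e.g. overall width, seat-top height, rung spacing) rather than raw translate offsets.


An open bookshelf. Two side panels, each 31 mm thick, 245 mm deep and 862 mm tall, stand 558 mm apart (outside-to-outside). Between them sit 3 shelves, each 25 mm thick and 245 mm deep, spanning the full gap between the sides. The bottom shelf rests on the floor (its underside at z = 0) and the clear gap between one shelf's top and the next shelf's underside is 344 mm.


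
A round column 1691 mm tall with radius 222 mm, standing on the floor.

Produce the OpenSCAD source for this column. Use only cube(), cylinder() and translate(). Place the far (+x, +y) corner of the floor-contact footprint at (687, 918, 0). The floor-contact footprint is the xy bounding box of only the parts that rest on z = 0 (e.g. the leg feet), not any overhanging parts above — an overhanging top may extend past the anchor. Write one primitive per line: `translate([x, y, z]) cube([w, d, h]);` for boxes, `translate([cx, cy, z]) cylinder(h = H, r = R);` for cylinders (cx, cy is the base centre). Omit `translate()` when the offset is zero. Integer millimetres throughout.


translate([465, 696, 0]) cylinder(h = 1691, r = 222);


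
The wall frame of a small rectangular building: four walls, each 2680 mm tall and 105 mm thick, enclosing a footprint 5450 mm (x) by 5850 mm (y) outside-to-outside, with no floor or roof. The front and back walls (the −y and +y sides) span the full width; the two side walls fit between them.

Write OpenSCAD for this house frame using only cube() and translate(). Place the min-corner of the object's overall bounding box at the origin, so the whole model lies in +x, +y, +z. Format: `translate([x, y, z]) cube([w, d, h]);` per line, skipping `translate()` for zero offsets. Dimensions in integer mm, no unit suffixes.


cube([5450, 105, 2680]);
translate([0, 5745, 0]) cube([5450, 105, 2680]);
translate([0, 105, 0]) cube([105, 5640, 2680]);
translate([5345, 105, 0]) cube([105, 5640, 2680]);


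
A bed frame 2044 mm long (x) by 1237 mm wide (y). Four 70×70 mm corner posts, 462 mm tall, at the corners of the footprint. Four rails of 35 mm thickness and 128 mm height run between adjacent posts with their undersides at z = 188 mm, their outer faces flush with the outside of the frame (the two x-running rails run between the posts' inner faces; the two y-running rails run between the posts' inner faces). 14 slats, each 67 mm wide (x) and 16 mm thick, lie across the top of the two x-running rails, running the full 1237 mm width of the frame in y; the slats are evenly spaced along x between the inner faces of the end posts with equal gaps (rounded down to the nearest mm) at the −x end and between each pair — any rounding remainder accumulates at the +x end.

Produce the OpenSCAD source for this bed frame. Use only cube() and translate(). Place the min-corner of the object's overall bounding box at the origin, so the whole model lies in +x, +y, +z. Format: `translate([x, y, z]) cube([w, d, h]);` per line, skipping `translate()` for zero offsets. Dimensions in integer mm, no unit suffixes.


cube([70, 70, 462]);
translate([0, 1167, 0]) cube([70, 70, 462]);
translate([1974, 0, 0]) cube([70, 70, 462]);
translate([1974, 1167, 0]) cube([70, 70, 462]);
translate([70, 0, 188]) cube([1904, 35, 128]);
translate([70, 1202, 188]) cube([1904, 35, 128]);
translate([0, 70, 188]) cube([35, 1097, 128]);
translate([2009, 70, 188]) cube([35, 1097, 128]);
translate([134, 0, 316]) cube([67, 1237, 16]);
translate([265, 0, 316]) cube([67, 1237, 16]);
translate([396, 0, 316]) cube([67, 1237, 16]);
translate([527, 0, 316]) cube([67, 1237, 16]);
translate([658, 0, 316]) cube([67, 1237, 16]);
translate([789, 0, 316]) cube([67, 1237, 16]);
translate([920, 0, 316]) cube([67, 1237, 16]);
translate([1051, 0, 316]) cube([67, 1237, 16]);
translate([1182, 0, 316]) cube([67, 1237, 16]);
translate([1313, 0, 316]) cube([67, 1237, 16]);
translate([1444, 0, 316]) cube([67, 1237, 16]);
translate([1575, 0, 316]) cube([67, 1237, 16]);
translate([1706, 0, 316]) cube([67, 1237, 16]);
translate([1837, 0, 316]) cube([67, 1237, 16]);


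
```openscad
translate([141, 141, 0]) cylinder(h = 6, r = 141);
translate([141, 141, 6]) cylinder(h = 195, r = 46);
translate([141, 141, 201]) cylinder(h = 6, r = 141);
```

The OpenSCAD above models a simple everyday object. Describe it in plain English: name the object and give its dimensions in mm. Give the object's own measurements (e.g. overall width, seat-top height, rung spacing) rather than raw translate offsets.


A spool: two coaxial disc flanges of radius 141 mm and thickness 6 mm, joined by a core cylinder of radius 46 mm and height 195 mm. The lower flange rests on z = 0 and the three cylinders share a vertical axis.


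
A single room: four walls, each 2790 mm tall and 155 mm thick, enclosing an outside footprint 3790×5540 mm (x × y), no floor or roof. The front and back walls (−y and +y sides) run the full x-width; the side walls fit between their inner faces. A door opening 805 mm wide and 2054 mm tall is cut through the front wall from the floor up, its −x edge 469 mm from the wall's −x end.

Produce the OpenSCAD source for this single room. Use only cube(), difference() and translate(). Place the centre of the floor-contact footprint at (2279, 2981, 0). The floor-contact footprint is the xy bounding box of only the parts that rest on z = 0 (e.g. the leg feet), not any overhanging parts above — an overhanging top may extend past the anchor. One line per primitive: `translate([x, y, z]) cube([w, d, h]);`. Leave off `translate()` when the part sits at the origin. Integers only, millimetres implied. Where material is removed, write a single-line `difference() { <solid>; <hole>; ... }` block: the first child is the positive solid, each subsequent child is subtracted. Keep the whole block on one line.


difference() { translate([384, 211, 0]) cube([3790, 155, 2790]); translate([853, 211, 0]) cube([805, 155, 2054]); }
translate([384, 5596, 0]) cube([3790, 155, 2790]);
translate([384, 366, 0]) cube([155, 5230, 2790]);
translate([4019, 366, 0]) cube([155, 5230, 2790]);


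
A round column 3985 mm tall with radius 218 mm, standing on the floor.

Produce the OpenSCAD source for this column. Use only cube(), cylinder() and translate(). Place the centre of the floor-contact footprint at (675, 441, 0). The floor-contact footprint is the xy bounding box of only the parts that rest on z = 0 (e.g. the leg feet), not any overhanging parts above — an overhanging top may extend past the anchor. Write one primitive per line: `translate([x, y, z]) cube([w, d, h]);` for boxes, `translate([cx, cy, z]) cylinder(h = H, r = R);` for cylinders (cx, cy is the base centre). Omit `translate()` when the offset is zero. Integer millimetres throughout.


translate([675, 441, 0]) cylinder(h = 3985, r = 218);


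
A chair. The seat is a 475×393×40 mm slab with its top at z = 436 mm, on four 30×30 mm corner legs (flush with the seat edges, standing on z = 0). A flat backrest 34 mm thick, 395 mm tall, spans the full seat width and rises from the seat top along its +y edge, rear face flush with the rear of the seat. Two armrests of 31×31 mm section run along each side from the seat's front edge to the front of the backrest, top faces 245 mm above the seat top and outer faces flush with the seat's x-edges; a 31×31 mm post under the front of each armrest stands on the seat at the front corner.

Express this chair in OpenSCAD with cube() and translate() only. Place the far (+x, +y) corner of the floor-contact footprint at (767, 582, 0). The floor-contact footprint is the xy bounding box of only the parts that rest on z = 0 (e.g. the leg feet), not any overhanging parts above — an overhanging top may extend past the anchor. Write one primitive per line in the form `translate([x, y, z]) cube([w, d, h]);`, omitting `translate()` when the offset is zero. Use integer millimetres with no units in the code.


// leg_h = 436 - 40 = 396
// arm post h = 245 - 31 = 214
translate([292, 189, 396]) cube([475, 393, 40]);
translate([292, 189, 0]) cube([30, 30, 396]);
translate([737, 189, 0]) cube([30, 30, 396]);
translate([292, 552, 0]) cube([30, 30, 396]);
translate([737, 552, 0]) cube([30, 30, 396]);
translate([292, 548, 436]) cube([475, 34, 395]);
translate([292, 189, 650]) cube([31, 359, 31]);
translate([736, 189, 650]) cube([31, 359, 31]);
translate([292, 189, 436]) cube([31, 31, 214]);
translate([736, 189, 436]) cube([31, 31, 214]);


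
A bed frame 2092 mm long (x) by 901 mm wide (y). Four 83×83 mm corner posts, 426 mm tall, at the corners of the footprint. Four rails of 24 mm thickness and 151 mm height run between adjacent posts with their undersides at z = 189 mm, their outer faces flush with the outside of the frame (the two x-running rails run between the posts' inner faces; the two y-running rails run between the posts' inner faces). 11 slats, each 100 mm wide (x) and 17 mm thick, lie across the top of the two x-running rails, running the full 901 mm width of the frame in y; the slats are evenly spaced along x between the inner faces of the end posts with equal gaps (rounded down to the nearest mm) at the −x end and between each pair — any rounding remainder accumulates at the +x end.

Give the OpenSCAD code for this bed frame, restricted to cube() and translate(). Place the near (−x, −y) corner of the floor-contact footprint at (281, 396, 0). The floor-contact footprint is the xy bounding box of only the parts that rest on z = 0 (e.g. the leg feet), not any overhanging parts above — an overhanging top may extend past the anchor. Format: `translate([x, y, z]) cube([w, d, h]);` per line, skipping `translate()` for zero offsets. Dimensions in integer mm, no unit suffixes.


// slat z = rail_z + rail_h = 189 + 151 = 340
// slat gap = ⌊(1926 − 11·100) / 12⌋ = 68
translate([281, 396, 0]) cube([83, 83, 426]);
translate([281, 1214, 0]) cube([83, 83, 426]);
translate([2290, 396, 0]) cube([83, 83, 426]);
translate([2290, 1214, 0]) cube([83, 83, 426]);
translate([364, 396, 189]) cube([1926, 24, 151]);
translate([364, 1273, 189]) cube([1926, 24, 151]);
translate([281, 479, 189]) cube([24, 735, 151]);
translate([2349, 479, 189]) cube([24, 735, 151]);
translate([432, 396, 340]) cube([100, 901, 17]);
translate([600, 396, 340]) cube([100, 901, 17]);
translate([768, 396, 340]) cube([100, 901, 17]);
translate([936, 396, 340]) cube([100, 901, 17]);
translate([1104, 396, 340]) cube([100, 901, 17]);
translate([1272, 396, 340]) cube([100, 901, 17]);
translate([1440, 396, 340]) cube([100, 901, 17]);
translate([1608, 396, 340]) cube([100, 901, 17]);
translate([1776, 396, 340]) cube([100, 901, 17]);
translate([1944, 396, 340]) cube([100, 901, 17]);
translate([2112, 396, 340]) cube([100, 901, 17]);


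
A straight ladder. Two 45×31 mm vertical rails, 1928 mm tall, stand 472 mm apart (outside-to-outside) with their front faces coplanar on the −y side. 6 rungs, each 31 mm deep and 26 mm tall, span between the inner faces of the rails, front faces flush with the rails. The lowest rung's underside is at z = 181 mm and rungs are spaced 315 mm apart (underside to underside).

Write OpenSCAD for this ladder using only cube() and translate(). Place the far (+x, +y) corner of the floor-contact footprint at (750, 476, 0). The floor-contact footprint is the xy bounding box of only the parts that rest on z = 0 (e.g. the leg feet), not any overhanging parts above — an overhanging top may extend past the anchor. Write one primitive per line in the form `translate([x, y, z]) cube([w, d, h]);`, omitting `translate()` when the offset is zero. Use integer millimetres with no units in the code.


translate([278, 445, 0]) cube([45, 31, 1928]);
translate([705, 445, 0]) cube([45, 31, 1928]);
translate([323, 445, 181]) cube([382, 31, 26]);
translate([323, 445, 496]) cube([382, 31, 26]);
translate([323, 445, 811]) cube([382, 31, 26]);
translate([323, 445, 1126]) cube([382, 31, 26]);
translate([323, 445, 1441]) cube([382, 31, 26]);
translate([323, 445, 1756]) cube([382, 31, 26]);


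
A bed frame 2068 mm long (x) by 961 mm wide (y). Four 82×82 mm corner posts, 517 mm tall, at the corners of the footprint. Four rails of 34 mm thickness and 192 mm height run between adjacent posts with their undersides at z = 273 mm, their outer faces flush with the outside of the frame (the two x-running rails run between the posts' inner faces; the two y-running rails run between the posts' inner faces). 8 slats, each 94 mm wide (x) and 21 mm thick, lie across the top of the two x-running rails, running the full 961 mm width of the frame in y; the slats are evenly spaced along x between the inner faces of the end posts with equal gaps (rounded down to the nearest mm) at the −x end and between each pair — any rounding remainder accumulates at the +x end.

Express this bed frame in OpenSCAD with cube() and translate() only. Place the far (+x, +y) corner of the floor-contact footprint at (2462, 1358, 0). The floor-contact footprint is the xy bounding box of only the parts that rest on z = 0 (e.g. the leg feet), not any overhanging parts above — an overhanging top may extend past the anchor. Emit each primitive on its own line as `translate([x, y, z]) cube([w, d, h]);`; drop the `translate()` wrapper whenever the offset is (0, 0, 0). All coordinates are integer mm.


translate([394, 397, 0]) cube([82, 82, 517]);
translate([394, 1276, 0]) cube([82, 82, 517]);
translate([2380, 397, 0]) cube([82, 82, 517]);
translate([2380, 1276, 0]) cube([82, 82, 517]);
translate([476, 397, 273]) cube([1904, 34, 192]);
translate([476, 1324, 273]) cube([1904, 34, 192]);
translate([394, 479, 273]) cube([34, 797, 192]);
translate([2428, 479, 273]) cube([34, 797, 192]);
translate([604, 397, 465]) cube([94, 961, 21]);
translate([826, 397, 465]) cube([94, 961, 21]);
translate([1048, 397, 465]) cube([94, 961, 21]);
translate([1270, 397, 465]) cube([94, 961, 21]);
translate([1492, 397, 465]) cube([94, 961, 21]);
translate([1714, 397, 465]) cube([94, 961, 21]);
translate([1936, 397, 465]) cube([94, 961, 21]);
translate([2158, 397, 465]) cube([94, 961, 21]);


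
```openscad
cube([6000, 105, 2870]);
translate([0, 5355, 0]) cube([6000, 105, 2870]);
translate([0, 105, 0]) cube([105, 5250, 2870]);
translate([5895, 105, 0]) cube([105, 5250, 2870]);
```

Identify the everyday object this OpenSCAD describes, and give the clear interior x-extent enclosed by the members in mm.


A house (or room) frame. The interior width is 5790 mm.

Four 2870 mm walls enclosing a rectangle with no floor or roof — a room or house frame. Outside width is 6000 mm and wall thickness is 105 mm, so the interior width is 6000 − 2 × 105 = 5790 mm.


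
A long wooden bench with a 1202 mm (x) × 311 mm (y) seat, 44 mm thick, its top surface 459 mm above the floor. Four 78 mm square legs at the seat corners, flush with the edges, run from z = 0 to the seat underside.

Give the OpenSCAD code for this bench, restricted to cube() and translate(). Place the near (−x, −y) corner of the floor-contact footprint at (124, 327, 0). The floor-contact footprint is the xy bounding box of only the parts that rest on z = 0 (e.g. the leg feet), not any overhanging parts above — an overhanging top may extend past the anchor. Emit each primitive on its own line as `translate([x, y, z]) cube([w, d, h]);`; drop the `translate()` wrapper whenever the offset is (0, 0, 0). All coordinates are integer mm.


translate([124, 327, 415]) cube([1202, 311, 44]);
translate([124, 327, 0]) cube([78, 78, 415]);
translate([124, 560, 0]) cube([78, 78, 415]);
translate([1248, 327, 0]) cube([78, 78, 415]);
translate([1248, 560, 0]) cube([78, 78, 415]);


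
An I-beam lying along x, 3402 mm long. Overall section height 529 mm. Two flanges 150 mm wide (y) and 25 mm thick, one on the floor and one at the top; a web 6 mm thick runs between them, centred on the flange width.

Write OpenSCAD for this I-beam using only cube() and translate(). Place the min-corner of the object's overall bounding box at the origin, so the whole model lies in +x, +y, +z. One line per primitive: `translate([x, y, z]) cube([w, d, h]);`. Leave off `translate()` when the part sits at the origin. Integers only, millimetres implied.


cube([3402, 150, 25]);
translate([0, 72, 25]) cube([3402, 6, 479]);
translate([0, 0, 504]) cube([3402, 150, 25]);


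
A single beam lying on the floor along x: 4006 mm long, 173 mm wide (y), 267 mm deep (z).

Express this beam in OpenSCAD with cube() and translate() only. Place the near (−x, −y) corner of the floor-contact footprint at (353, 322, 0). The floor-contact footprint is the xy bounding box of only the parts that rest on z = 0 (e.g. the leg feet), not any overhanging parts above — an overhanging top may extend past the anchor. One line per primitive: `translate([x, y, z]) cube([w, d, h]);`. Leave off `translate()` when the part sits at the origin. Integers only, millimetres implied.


translate([353, 322, 0]) cube([4006, 173, 267]);


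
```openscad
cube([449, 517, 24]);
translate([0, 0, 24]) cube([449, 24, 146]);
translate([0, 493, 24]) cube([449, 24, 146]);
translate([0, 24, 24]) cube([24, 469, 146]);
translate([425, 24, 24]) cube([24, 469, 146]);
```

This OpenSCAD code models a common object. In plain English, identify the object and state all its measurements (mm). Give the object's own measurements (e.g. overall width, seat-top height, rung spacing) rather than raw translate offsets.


An open-topped rectangular box: outside dimensions 449×517×170 mm, with a uniform wall and base thickness of 24 mm. The base is a full 449×517 slab on the floor; four walls sit on top of the base. The front and back walls (the −y and +y sides) span the full width; the two side walls fit between them.


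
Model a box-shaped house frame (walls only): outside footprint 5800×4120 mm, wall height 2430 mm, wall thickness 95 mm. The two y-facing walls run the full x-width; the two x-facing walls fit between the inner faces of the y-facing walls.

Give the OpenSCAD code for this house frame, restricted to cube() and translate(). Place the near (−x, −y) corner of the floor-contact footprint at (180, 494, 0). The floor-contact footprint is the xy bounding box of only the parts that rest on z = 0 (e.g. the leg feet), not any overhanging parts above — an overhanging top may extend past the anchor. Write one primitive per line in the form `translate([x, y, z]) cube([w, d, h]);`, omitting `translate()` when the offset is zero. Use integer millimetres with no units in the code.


translate([180, 494, 0]) cube([5800, 95, 2430]);
translate([180, 4519, 0]) cube([5800, 95, 2430]);
translate([180, 589, 0]) cube([95, 3930, 2430]);
translate([5885, 589, 0]) cube([95, 3930, 2430]);


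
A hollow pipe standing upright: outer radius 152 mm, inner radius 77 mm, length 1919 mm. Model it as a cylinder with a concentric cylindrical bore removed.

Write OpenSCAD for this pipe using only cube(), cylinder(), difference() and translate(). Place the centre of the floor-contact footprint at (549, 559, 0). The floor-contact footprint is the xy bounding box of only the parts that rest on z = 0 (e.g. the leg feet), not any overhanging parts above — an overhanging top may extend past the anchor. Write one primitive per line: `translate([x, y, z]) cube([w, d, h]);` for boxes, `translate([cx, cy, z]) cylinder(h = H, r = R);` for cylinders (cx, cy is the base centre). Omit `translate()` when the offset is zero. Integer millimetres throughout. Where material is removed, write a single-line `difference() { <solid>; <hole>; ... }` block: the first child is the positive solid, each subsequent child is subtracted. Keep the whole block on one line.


difference() { translate([549, 559, 0]) cylinder(h = 1919, r = 152); translate([549, 559, 0]) cylinder(h = 1919, r = 77); }


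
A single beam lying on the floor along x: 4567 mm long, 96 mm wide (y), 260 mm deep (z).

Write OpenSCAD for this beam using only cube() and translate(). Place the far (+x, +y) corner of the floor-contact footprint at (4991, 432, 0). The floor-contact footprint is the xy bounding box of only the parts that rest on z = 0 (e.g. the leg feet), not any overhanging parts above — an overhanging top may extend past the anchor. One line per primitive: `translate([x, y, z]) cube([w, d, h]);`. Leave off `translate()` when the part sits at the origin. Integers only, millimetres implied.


translate([424, 336, 0]) cube([4567, 96, 260]);


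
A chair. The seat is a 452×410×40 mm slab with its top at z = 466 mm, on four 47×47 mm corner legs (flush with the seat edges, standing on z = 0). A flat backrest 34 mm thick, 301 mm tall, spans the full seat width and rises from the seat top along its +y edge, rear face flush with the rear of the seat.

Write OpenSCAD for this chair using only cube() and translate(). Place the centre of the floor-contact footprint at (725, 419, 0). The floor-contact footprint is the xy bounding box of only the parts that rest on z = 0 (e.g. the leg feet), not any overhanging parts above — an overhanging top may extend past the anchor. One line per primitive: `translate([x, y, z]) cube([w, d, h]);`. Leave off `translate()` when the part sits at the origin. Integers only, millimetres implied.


translate([499, 214, 426]) cube([452, 410, 40]);
translate([499, 214, 0]) cube([47, 47, 426]);
translate([904, 214, 0]) cube([47, 47, 426]);
translate([499, 577, 0]) cube([47, 47, 426]);
translate([904, 577, 0]) cube([47, 47, 426]);
translate([499, 590, 466]) cube([452, 34, 301]);


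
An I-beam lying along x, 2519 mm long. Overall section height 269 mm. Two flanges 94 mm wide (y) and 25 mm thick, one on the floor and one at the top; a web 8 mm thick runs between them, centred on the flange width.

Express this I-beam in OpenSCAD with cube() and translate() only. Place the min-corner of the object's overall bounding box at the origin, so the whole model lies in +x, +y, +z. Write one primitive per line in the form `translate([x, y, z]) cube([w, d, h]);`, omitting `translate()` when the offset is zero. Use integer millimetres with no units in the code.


cube([2519, 94, 25]);
translate([0, 43, 25]) cube([2519, 8, 219]);
translate([0, 0, 244]) cube([2519, 94, 25]);


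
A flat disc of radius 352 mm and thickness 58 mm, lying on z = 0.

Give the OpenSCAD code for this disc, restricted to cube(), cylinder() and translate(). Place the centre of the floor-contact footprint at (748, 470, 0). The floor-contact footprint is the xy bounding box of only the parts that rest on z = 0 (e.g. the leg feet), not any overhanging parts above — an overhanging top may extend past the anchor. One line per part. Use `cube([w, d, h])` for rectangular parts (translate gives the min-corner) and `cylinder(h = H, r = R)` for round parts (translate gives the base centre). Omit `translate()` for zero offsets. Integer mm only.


translate([748, 470, 0]) cylinder(h = 58, r = 352);


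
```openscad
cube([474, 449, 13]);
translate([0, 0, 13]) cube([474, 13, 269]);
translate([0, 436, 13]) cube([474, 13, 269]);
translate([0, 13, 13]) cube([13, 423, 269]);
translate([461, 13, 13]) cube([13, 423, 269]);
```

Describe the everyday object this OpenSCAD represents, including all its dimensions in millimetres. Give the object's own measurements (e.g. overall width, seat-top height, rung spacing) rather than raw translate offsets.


An open-topped rectangular box: outside dimensions 474×449×282 mm, with a uniform wall and base thickness of 13 mm. The base is a full 474×449 slab on the floor; four walls sit on top of the base. The front and back walls (the −y and +y sides) span the full width; the two side walls fit between them.


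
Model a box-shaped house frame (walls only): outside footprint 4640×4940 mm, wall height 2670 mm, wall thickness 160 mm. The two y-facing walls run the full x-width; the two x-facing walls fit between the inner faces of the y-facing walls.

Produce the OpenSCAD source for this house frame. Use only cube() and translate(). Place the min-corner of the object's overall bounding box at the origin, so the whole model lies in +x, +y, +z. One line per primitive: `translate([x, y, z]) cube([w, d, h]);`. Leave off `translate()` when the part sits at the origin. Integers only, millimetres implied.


cube([4640, 160, 2670]);
translate([0, 4780, 0]) cube([4640, 160, 2670]);
translate([0, 160, 0]) cube([160, 4620, 2670]);
translate([4480, 160, 0]) cube([160, 4620, 2670]);


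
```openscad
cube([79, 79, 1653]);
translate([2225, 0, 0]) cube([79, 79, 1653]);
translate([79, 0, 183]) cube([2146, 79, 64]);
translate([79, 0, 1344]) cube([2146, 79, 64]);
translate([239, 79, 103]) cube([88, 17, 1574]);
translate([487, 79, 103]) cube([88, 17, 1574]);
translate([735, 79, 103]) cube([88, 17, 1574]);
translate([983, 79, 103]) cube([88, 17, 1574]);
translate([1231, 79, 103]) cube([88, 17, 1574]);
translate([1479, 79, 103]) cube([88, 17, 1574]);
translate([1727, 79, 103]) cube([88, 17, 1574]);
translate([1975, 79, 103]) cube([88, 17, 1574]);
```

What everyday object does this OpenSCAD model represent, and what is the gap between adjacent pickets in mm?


A fence section. The picket gap is 160 mm.

Two posts, two rails, 8 pickets — a fence section. Span 2146 mm holds 8 pickets of 88 mm with 9 equal gaps: ⌊(2146 − 8·88) / 9⌋ = 160 mm.


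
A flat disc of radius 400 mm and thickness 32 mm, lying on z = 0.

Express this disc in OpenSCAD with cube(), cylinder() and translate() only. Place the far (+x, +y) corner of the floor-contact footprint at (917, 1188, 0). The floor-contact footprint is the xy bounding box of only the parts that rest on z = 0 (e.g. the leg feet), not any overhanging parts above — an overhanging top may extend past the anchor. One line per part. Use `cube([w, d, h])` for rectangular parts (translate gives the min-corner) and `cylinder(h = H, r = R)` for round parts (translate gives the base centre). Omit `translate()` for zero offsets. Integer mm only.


translate([517, 788, 0]) cylinder(h = 32, r = 400);
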